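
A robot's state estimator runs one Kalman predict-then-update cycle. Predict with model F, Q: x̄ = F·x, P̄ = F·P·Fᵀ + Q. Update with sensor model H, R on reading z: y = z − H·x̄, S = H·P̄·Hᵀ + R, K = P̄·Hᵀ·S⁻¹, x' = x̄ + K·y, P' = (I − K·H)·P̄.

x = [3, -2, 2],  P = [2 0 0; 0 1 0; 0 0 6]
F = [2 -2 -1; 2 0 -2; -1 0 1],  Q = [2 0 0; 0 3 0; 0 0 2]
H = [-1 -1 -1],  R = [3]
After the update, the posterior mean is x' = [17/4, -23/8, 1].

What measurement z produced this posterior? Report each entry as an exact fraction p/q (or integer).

x̄ = F·x = [8, 2, -1]
P̄ = F·P·Fᵀ + Q = [20 20 -10; 20 35 -16; -10 -16 10]
S = H·P̄·Hᵀ + R = [56]
K = P̄·Hᵀ·S⁻¹ = [-15/28; -39/56; 2/7]
x' − x̄ = [-15/4, -39/8, 2] = K·y
y = (KᵀK)⁻¹·Kᵀ·(x' − x̄) = [7]
z = y + H·x̄ = [7] + [-9] = [-2]

z = [-2]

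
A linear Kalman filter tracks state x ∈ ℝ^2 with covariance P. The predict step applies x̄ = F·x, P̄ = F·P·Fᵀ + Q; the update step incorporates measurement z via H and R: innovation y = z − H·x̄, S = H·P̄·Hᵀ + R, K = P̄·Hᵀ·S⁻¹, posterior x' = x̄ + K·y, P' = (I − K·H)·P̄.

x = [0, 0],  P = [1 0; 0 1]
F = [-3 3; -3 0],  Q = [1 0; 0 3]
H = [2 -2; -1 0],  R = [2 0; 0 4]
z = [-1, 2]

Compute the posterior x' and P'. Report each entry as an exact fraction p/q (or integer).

x̄ = F·x = [0, 0]
P̄ = F·P·Fᵀ + Q = [19 9; 9 12]
y = z − H·x̄ = [-1, 2]
S = H·P̄·Hᵀ + R = [54 -20; -20 23]
K = P̄·Hᵀ·S⁻¹ = [40/421 -313/421; -159/421 -303/421]
x' = x̄ + K·y = [-666/421, -447/421]
P' = (I − K·H)·P̄ = [1252/421 1212/421; 1212/421 1371/421]

x' = [-666/421, -447/421]
P' = [1252/421 1212/421; 1212/421 1371/421]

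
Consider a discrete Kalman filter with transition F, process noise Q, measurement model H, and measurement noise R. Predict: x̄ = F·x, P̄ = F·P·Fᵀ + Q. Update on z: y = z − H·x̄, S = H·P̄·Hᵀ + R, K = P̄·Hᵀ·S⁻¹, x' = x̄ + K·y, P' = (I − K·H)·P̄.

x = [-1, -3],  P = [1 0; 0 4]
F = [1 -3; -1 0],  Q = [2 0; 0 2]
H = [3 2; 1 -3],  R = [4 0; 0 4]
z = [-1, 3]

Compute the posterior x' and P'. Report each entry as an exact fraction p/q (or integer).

x' = [37/123, -353/492]
P' = [52/123 -11/123; -11/123 293/984]

x̄ = F·x = [8, 1]
P̄ = F·P·Fᵀ + Q = [39 -1; -1 3]
y = z − H·x̄ = [-27, -2]
S = H·P̄·Hᵀ + R = [355 106; 106 76]
K = P̄·Hᵀ·S⁻¹ = [67/246 85/492; 161/1968 -967/3936]
x' = x̄ + K·y = [37/123, -353/492]
P' = (I − K·H)·P̄ = [52/123 -11/123; -11/123 293/984]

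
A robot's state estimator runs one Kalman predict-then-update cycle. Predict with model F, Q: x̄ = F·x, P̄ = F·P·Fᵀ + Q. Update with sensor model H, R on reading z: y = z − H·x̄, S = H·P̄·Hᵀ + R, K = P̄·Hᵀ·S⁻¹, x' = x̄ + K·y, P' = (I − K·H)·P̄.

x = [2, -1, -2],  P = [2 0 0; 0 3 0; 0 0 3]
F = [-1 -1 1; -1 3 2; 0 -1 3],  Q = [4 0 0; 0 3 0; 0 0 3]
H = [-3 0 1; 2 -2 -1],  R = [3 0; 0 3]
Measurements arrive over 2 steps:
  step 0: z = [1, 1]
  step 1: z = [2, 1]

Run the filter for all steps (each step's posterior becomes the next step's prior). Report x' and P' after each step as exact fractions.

step 0: x' = [-1679/1519, -174/217, -2894/1519], P' = [5428/1519 -249/217 14558/1519; -249/217 52/31 -926/217; 14558/1519 -926/217 42797/1519]
step 1: x' = [7087035/28506686, -42334365/28506686, 35016182/14253343], P' = [156093243/28506686 -45634077/28506686 212878620/14253343; -45634077/28506686 46486581/28506686 -76981299/14253343; 212878620/14253343 -76981299/14253343 614045082/14253343]

step 0: x̄ = F·x = [-3, -9, -5]
step 0: P̄ = F·P·Fᵀ + Q = [12 -1 12; -1 44 9; 12 9 33]
step 0: y = z − H·x̄ = [-3, -16]
step 0: S = H·P̄·Hᵀ + R = [72 -69; -69 256]
step 0: K = P̄·Hᵀ·S⁻¹ = [-1726/4557 -72/1519; -179/651 -100/217; -877/4557 -239/1519]
step 0: x' = x̄ + K·y = [-1679/1519, -174/217, -2894/1519]
step 0: P' = (I − K·H)·P̄ = [5428/1519 -249/217 14558/1519; -249/217 52/31 -926/217; 14558/1519 -926/217 42797/1519]
step 1: x̄ = F·x = [3/1519, -1109/217, -7464/1519]
step 1: P̄ = F·P·Fᵀ + Q = [37211/1519 5244/217 111450/1519; 5244/217 1603/31 22621/217; 111450/1519 22621/217 431170/1519]
step 1: y = z − H·x̄ = [10511/1519, -21477/1519]
step 1: S = H·P̄·Hᵀ + R = [101926/1519 -193632/1519; -193632/1519 792683/1519]
step 1: K = P̄·Hᵀ·S⁻¹ = [-14174163/28506686 -3717100/14253343; -5686789/28506686 -5046453/14253343; -8196926/14253343 -11441748/14253343]
step 1: x' = x̄ + K·y = [7087035/28506686, -42334365/28506686, 35016182/14253343]
step 1: P' = (I − K·H)·P̄ = [156093243/28506686 -45634077/28506686 212878620/14253343; -45634077/28506686 46486581/28506686 -76981299/14253343; 212878620/14253343 -76981299/14253343 614045082/14253343]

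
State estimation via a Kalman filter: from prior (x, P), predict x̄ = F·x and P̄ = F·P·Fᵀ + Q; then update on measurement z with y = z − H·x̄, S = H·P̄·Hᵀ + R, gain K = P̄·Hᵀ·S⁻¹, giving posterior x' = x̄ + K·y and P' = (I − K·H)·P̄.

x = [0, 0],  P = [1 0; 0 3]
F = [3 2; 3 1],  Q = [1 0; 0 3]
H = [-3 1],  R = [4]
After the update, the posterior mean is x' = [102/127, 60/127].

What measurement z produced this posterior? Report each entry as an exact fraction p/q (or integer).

x̄ = F·x = [0, 0]
P̄ = F·P·Fᵀ + Q = [22 15; 15 15]
S = H·P̄·Hᵀ + R = [127]
K = P̄·Hᵀ·S⁻¹ = [-51/127; -30/127]
x' − x̄ = [102/127, 60/127] = K·y
y = (KᵀK)⁻¹·Kᵀ·(x' − x̄) = [-2]
z = y + H·x̄ = [-2] + [0] = [-2]

z = [-2]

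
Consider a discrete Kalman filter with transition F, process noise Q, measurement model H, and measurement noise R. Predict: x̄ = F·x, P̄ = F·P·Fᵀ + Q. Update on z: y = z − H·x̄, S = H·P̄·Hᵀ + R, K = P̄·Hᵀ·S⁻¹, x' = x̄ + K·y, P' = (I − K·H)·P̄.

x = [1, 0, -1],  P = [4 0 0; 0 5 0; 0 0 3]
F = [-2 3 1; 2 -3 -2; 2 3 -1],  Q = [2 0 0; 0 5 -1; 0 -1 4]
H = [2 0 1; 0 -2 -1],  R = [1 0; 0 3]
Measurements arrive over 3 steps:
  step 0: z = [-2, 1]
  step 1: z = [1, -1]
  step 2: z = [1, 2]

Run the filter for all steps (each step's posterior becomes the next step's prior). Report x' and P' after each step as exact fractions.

step 0: x' = [-42095/87003, 7946/87003, -87751/87003], P' = [169450/87003 133019/87003 -314722/87003; 133019/87003 182830/87003 -285512/87003; -314722/87003 -285512/87003 667804/87003]
step 1: x' = [237818435/535707961, 1208746552/2678539805, 57542577/535707961], P' = [718880164/535707961 505207694/535707961 -1288657534/535707961; 505207694/535707961 4099062199/2678539805 -1124014861/535707961; -1288657534/535707961 -1124014861/535707961 2808423218/535707961]
step 2: x' = [22738559853458/56642066583571, -62280202030139/56642066583571, 1785607453202/8091723797653], P' = [75028255021359/56642066583571 52678858577836/56642066583571 -19161336005597/8091723797653; 52678858577836/56642066583571 86130555349228/56642066583571 -16749890077745/8091723797653; -19161336005597/8091723797653 -16749890077745/8091723797653 41762921100235/8091723797653]

step 0: x̄ = F·x = [-3, 4, 3]
step 0: P̄ = F·P·Fᵀ + Q = [66 -67 26; -67 78 -24; 26 -24 68]
step 0: y = z − H·x̄ = [1, 12]
step 0: S = H·P̄·Hᵀ + R = [437 196; 196 287]
step 0: K = P̄·Hᵀ·S⁻¹ = [3454/12429 16228/87003; -2782/12429 -26716/87003; 5480/12429 -32260/87003]
step 0: x' = x̄ + K·y = [-42095/87003, 7946/87003, -87751/87003]
step 0: P' = (I − K·H)·P̄ = [169450/87003 133019/87003 -314722/87003; 133019/87003 182830/87003 -285512/87003; -314722/87003 -285512/87003 667804/87003]
step 1: x̄ = F·x = [2253/9667, 67474/87003, 9133/29001]
step 1: P̄ = F·P·Fᵀ + Q = [123852/9667 -153486/9667 -106558/9667; -153486/9667 2924905/87003 1008601/29001; -106558/9667 1008601/29001 878586/9667]
step 1: y = z − H·x̄ = [6350/29001, 75344/87003]
step 1: S = H·P̄·Hᵀ + R = [957429/9667 -2171780/29001; -2171780/29001 31971115/87003]
step 1: K = P̄·Hᵀ·S⁻¹ = [149102794/535707961 92747382/535707961; -113599473/535707961 -859350031/2678539805; 231108150/535707961 -186797832/535707961]
step 1: x' = x̄ + K·y = [237818435/535707961, 1208746552/2678539805, 57542577/535707961]
step 1: P' = (I − K·H)·P̄ = [718880164/535707961 505207694/535707961 -1288657534/535707961; 505207694/535707961 4099062199/2678539805 -1124014861/535707961; -1288657534/535707961 -1124014861/535707961 2808423218/535707961]
step 2: x̄ = F·x = [1535768191/2678539805, -1823481076/2678539805, 5716711121/2678539805]
step 2: P̄ = F·P·Fᵀ + Q = [32408601981/2678539805 -37119990886/2678539805 -17301310259/2678539805; -37119990886/2678539805 74623274516/2678539805 58411684799/2678539805; -17301310259/2678539805 58411684799/2678539805 165831496531/2678539805]
step 2: y = z − H·x̄ = [-6109707698/2678539805, 7426828579/2678539805]
step 2: S = H·P̄·Hᵀ + R = [228939203224/2678539805 -99572282067/2678539805; -99572282067/2678539805 706006953206/2678539805]
step 2: K = P̄·Hᵀ·S⁻¹ = [15927158003539/56642066583571 9590544961169/56642066583571; -11891513388543/56642066583571 -18337293384747/56642066583571; 3440249089041/8091723797653 -2754380314915/8091723797653]
step 2: x' = x̄ + K·y = [22738559853458/56642066583571, -62280202030139/56642066583571, 1785607453202/8091723797653]
step 2: P' = (I − K·H)·P̄ = [75028255021359/56642066583571 52678858577836/56642066583571 -19161336005597/8091723797653; 52678858577836/56642066583571 86130555349228/56642066583571 -16749890077745/8091723797653; -19161336005597/8091723797653 -16749890077745/8091723797653 41762921100235/8091723797653]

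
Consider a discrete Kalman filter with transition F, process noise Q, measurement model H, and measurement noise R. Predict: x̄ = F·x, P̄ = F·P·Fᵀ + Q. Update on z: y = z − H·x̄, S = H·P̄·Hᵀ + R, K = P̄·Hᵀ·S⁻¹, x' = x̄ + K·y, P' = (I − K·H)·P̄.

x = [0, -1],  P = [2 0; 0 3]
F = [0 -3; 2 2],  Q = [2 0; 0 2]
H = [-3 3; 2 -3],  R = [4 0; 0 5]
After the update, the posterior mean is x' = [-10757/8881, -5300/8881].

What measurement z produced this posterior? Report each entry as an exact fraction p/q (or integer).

x̄ = F·x = [3, -2]
P̄ = F·P·Fᵀ + Q = [29 -18; -18 22]
S = H·P̄·Hᵀ + R = [787 -642; -642 535]
K = P̄·Hᵀ·S⁻¹ = [-33/83 -2378/8881; -12/83 -3234/8881]
x' − x̄ = [-37400/8881, 12462/8881] = K·y
y = (KᵀK)⁻¹·Kᵀ·(x' − x̄) = [18, -11]
z = y + H·x̄ = [18, -11] + [-15, 12] = [3, 1]

z = [3, 1]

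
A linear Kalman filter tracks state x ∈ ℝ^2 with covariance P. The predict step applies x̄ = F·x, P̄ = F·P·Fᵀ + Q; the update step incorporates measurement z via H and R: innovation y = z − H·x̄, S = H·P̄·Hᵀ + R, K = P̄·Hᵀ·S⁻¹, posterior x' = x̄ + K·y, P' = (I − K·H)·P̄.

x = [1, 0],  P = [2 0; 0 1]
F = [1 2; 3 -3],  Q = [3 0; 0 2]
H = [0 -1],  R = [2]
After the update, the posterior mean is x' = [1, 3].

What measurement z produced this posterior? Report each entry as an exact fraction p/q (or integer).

x̄ = F·x = [1, 3]
P̄ = F·P·Fᵀ + Q = [9 0; 0 29]
S = H·P̄·Hᵀ + R = [31]
K = P̄·Hᵀ·S⁻¹ = [0; -29/31]
x' − x̄ = [0, 0] = K·y
y = (KᵀK)⁻¹·Kᵀ·(x' − x̄) = [0]
z = y + H·x̄ = [0] + [-3] = [-3]

z = [-3]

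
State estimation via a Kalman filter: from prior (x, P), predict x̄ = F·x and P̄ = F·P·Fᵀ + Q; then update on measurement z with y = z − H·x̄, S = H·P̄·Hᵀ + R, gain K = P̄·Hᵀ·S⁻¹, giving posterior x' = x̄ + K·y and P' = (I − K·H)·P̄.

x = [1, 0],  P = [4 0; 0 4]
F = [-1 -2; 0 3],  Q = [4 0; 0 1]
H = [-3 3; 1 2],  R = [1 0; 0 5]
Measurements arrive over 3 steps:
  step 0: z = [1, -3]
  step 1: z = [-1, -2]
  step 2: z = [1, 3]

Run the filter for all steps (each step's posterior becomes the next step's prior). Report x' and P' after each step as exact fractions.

step 0: x' = [-5731/5043, -12197/15129], P' = [856/1681 2216/5043; 2216/5043 14537/30258]
step 1: x' = [-5264663/18794077, -12043028/18794077], P' = [39710916/93970385 33125642/93970385; 33125642/93970385 36922079/93970385]
step 2: x' = [9096819975/27538484717, 17883539268/27538484717], P' = [11603787804/27538484717 9665418728/27538484717; 9665418728/27538484717 96905590024/247846362453]

step 0: x̄ = F·x = [-1, 0]
step 0: P̄ = F·P·Fᵀ + Q = [24 -24; -24 37]
step 0: y = z − H·x̄ = [-2, -2]
step 0: S = H·P̄·Hᵀ + R = [982 222; 222 81]
step 0: K = P̄·Hᵀ·S⁻¹ = [-352/1681 1400/5043; 1241/10086 4237/15129]
step 0: x' = x̄ + K·y = [-5731/5043, -12197/15129]
step 0: P' = (I − K·H)·P̄ = [856/1681 2216/5043; 2216/5043 14537/30258]
step 1: x̄ = F·x = [41587/15129, -12197/5043]
step 1: P̄ = F·P·Fᵀ + Q = [123886/15129 -21185/5043; -21185/5043 17899/3362]
step 1: y = z − H·x̄ = [73135/5043, 1337/15129]
step 1: S = H·P̄·Hᵀ + R = [666445/3362 100760/5043; 100760/5043 267493/15129]
step 1: K = P̄·Hᵀ·S⁻¹ = [-19755822/93970385 4238488/18794077; 11389311/93970385 4278792/18794077]
step 1: x' = x̄ + K·y = [-5264663/18794077, -12043028/18794077]
step 1: P' = (I − K·H)·P̄ = [39710916/93970385 33125642/93970385; 33125642/93970385 36922079/93970385]
step 2: x̄ = F·x = [29350719/18794077, -36129084/18794077]
step 2: P̄ = F·P·Fᵀ + Q = [139156668/18794077 -64181880/18794077; -64181880/18794077 426269096/93970385]
step 2: y = z − H·x̄ = [215233486/18794077, 99289680/18794077]
step 2: S = H·P̄·Hᵀ + R = [15968811509/93970385 1432992756/93970385; 1432992756/93970385 1587074049/93970385]
step 2: K = P̄·Hᵀ·S⁻¹ = [-5815107228/27538484717 6186925052/27538484717; 9916821472/82615454151 56159989720/247846362453]
step 2: x' = x̄ + K·y = [9096819975/27538484717, 17883539268/27538484717]
step 2: P' = (I − K·H)·P̄ = [11603787804/27538484717 9665418728/27538484717; 9665418728/27538484717 96905590024/247846362453]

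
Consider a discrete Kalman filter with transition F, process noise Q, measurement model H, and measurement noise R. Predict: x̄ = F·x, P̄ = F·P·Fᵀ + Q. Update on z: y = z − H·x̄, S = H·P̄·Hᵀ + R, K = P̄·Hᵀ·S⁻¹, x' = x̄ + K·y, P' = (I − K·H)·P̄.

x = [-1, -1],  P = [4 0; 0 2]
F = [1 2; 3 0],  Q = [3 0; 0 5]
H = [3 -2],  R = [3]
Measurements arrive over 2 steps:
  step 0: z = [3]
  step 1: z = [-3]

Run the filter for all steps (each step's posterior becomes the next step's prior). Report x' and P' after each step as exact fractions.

step 0: x' = [-174/79, -375/79], P' = [1929/158 1431/79; 1431/79 2181/79]
step 1: x' = [-3075/11323, 13011/11323], P' = [1131681/79261 1625553/79261; 1625553/79261 2389467/79261]

step 0: x̄ = F·x = [-3, -3]
step 0: P̄ = F·P·Fᵀ + Q = [15 12; 12 41]
step 0: y = z − H·x̄ = [6]
step 0: S = H·P̄·Hᵀ + R = [158]
step 0: K = P̄·Hᵀ·S⁻¹ = [21/158; -23/79]
step 0: x' = x̄ + K·y = [-174/79, -375/79]
step 0: P' = (I − K·H)·P̄ = [1929/158 1431/79; 1431/79 2181/79]
step 1: x̄ = F·x = [-924/79, -522/79]
step 1: P̄ = F·P·Fᵀ + Q = [31299/158 22959/158; 22959/158 18151/158]
step 1: y = z − H·x̄ = [1491/79]
step 1: S = H·P̄·Hᵀ + R = [79261/158]
step 1: K = P̄·Hᵀ·S⁻¹ = [47979/79261; 32575/79261]
step 1: x' = x̄ + K·y = [-3075/11323, 13011/11323]
step 1: P' = (I − K·H)·P̄ = [1131681/79261 1625553/79261; 1625553/79261 2389467/79261]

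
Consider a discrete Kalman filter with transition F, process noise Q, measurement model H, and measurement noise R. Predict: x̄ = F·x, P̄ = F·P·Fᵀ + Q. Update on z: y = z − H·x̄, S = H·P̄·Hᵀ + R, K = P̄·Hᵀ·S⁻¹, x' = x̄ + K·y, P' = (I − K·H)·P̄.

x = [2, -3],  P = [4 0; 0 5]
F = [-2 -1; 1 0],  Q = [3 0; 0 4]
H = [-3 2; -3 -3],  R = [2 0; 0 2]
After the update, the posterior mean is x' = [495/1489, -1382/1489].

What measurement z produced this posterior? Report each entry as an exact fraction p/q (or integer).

z = [-3, 2]

x̄ = F·x = [-1, 2]
P̄ = F·P·Fᵀ + Q = [24 -8; -8 8]
S = H·P̄·Hᵀ + R = [346 144; 144 146]
K = P̄·Hᵀ·S⁻¹ = [-1484/7445 -984/7445; 292/1489 -288/1489]
x' − x̄ = [1984/1489, -4360/1489] = K·y
y = (KᵀK)⁻¹·Kᵀ·(x' − x̄) = [-10, 5]
z = y + H·x̄ = [-10, 5] + [7, -3] = [-3, 2]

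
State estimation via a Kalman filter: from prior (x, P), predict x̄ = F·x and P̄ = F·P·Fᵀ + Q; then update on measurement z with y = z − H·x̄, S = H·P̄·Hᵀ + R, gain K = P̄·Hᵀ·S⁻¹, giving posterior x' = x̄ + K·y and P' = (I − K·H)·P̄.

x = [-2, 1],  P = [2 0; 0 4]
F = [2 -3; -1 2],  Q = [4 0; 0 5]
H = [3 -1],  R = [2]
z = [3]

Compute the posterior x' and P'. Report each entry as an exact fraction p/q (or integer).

x̄ = F·x = [-7, 4]
P̄ = F·P·Fᵀ + Q = [48 -28; -28 23]
y = z − H·x̄ = [28]
S = H·P̄·Hᵀ + R = [625]
K = P̄·Hᵀ·S⁻¹ = [172/625; -107/625]
x' = x̄ + K·y = [441/625, -496/625]
P' = (I − K·H)·P̄ = [416/625 904/625; 904/625 2926/625]

x' = [441/625, -496/625]
P' = [416/625 904/625; 904/625 2926/625]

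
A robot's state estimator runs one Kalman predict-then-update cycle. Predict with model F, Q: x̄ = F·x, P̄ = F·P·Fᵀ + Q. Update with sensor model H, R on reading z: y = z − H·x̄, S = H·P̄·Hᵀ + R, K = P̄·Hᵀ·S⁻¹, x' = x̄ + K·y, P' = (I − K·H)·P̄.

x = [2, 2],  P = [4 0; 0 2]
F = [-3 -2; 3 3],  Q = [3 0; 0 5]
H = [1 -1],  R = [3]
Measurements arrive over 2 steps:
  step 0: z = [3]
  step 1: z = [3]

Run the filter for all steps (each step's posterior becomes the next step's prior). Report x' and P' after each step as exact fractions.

step 0: x̄ = F·x = [-10, 12]
step 0: P̄ = F·P·Fᵀ + Q = [47 -48; -48 59]
step 0: y = z − H·x̄ = [25]
step 0: S = H·P̄·Hᵀ + R = [205]
step 0: K = P̄·Hᵀ·S⁻¹ = [19/41; -107/205]
step 0: x' = x̄ + K·y = [65/41, -43/41]
step 0: P' = (I − K·H)·P̄ = [122/41 65/41; 65/41 646/205]
step 1: x̄ = F·x = [-109/41, 66/41]
step 1: P̄ = F·P·Fᵀ + Q = [12589/205 -14241/205; -14241/205 18179/205]
step 1: y = z − H·x̄ = [298/41]
step 1: S = H·P̄·Hᵀ + R = [11973/41]
step 1: K = P̄·Hᵀ·S⁻¹ = [5366/11973; -6484/11973]
step 1: x' = x̄ + K·y = [7171/11973, -27854/11973]
step 1: P' = (I − K·H)·P̄ = [164837/59865 84347/59865; 84347/59865 181607/59865]

step 0: x' = [65/41, -43/41], P' = [122/41 65/41; 65/41 646/205]
step 1: x' = [7171/11973, -27854/11973], P' = [164837/59865 84347/59865; 84347/59865 181607/59865]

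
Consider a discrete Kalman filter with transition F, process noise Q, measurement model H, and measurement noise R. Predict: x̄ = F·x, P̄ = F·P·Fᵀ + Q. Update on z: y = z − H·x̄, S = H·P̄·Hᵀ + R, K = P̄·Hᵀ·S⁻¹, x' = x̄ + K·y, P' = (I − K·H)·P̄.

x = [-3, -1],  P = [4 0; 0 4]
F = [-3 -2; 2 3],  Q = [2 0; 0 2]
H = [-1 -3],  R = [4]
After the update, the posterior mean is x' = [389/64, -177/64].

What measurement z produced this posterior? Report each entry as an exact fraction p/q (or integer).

x̄ = F·x = [11, -9]
P̄ = F·P·Fᵀ + Q = [54 -48; -48 54]
S = H·P̄·Hᵀ + R = [256]
K = P̄·Hᵀ·S⁻¹ = [45/128; -57/128]
x' − x̄ = [-315/64, 399/64] = K·y
y = (KᵀK)⁻¹·Kᵀ·(x' − x̄) = [-14]
z = y + H·x̄ = [-14] + [16] = [2]

z = [2]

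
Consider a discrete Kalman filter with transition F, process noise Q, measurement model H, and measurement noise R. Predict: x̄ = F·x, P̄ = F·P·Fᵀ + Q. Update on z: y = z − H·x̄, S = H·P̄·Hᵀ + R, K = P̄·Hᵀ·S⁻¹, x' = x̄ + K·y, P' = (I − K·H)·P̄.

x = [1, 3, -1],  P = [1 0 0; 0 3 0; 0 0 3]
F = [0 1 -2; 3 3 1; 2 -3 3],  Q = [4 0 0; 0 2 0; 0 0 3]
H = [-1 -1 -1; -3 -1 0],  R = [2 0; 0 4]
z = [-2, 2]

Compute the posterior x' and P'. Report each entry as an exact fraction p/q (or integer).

x' = [-4215/2329, 9075/2329, -18/2329]
P' = [4321/2329 -10447/2329 5250/2329; -10447/2329 164729/11645 -99218/11645; 5250/2329 -99218/11645 86426/11645]

x̄ = F·x = [5, 11, -10]
P̄ = F·P·Fᵀ + Q = [19 3 -27; 3 41 -12; -27 -12 61]
y = z − H·x̄ = [4, 28]
S = H·P̄·Hᵀ + R = [51 17; 17 234]
K = P̄·Hᵀ·S⁻¹ = [438/2329 -37/137; -6638/11645 -118/685; -6729/11645 301/685]
x' = x̄ + K·y = [-4215/2329, 9075/2329, -18/2329]
P' = (I − K·H)·P̄ = [4321/2329 -10447/2329 5250/2329; -10447/2329 164729/11645 -99218/11645; 5250/2329 -99218/11645 86426/11645]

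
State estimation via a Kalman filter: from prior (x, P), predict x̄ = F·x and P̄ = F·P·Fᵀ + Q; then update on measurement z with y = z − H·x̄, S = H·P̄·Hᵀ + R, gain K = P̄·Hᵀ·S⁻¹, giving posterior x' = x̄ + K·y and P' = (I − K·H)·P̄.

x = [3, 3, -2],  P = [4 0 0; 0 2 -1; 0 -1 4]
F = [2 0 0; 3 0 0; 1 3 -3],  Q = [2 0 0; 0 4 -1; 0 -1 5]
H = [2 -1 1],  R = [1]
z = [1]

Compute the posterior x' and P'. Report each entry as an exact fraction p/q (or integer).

x̄ = F·x = [6, 9, 18]
P̄ = F·P·Fᵀ + Q = [18 24 8; 24 40 11; 8 11 81]
y = z − H·x̄ = [-20]
S = H·P̄·Hᵀ + R = [108]
K = P̄·Hᵀ·S⁻¹ = [5/27; 19/108; 43/54]
x' = x̄ + K·y = [62/27, 148/27, 56/27]
P' = (I − K·H)·P̄ = [386/27 553/27 -214/27; 553/27 3959/108 -223/54; -214/27 -223/54 338/27]

x' = [62/27, 148/27, 56/27]
P' = [386/27 553/27 -214/27; 553/27 3959/108 -223/54; -214/27 -223/54 338/27]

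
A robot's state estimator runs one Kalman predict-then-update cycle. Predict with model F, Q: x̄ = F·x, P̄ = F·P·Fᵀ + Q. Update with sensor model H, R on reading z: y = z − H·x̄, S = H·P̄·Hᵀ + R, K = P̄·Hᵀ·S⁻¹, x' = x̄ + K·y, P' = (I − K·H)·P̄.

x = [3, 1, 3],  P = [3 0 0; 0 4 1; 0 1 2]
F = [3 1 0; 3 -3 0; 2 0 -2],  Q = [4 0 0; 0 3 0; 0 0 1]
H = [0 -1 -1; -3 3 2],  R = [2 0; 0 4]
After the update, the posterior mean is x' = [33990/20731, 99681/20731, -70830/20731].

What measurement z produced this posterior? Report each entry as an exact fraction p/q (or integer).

z = [-1, 3]

x̄ = F·x = [10, 6, 0]
P̄ = F·P·Fᵀ + Q = [35 15 16; 15 66 24; 16 24 21]
S = H·P̄·Hᵀ + R = [137 -267; -267 823]
K = P̄·Hᵀ·S⁻¹ = [-32989/41462 -12113/41462; -20403/41462 3507/41462; -19413/41462 -2973/41462]
x' − x̄ = [-173320/20731, -24705/20731, -70830/20731] = K·y
y = (KᵀK)⁻¹·Kᵀ·(x' − x̄) = [5, 15]
z = y + H·x̄ = [5, 15] + [-6, -12] = [-1, 3]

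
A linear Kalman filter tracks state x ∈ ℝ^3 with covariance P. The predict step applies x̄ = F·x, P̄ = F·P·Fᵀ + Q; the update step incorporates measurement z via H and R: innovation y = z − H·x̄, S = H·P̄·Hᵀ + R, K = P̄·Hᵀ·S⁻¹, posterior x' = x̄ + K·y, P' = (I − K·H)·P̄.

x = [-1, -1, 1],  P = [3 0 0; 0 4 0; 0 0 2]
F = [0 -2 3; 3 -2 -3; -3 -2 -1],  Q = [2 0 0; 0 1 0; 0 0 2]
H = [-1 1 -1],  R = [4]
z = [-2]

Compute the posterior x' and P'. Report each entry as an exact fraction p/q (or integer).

x̄ = F·x = [5, -4, 4]
P̄ = F·P·Fᵀ + Q = [36 -2 10; -2 62 -5; 10 -5 47]
y = z − H·x̄ = [11]
S = H·P̄·Hᵀ + R = [183]
K = P̄·Hᵀ·S⁻¹ = [-16/61; 23/61; -62/183]
x' = x̄ + K·y = [129/61, 9/61, 50/183]
P' = (I − K·H)·P̄ = [1428/61 982/61 -382/61; 982/61 2195/61 1121/61; -382/61 1121/61 4757/183]

x' = [129/61, 9/61, 50/183]
P' = [1428/61 982/61 -382/61; 982/61 2195/61 1121/61; -382/61 1121/61 4757/183]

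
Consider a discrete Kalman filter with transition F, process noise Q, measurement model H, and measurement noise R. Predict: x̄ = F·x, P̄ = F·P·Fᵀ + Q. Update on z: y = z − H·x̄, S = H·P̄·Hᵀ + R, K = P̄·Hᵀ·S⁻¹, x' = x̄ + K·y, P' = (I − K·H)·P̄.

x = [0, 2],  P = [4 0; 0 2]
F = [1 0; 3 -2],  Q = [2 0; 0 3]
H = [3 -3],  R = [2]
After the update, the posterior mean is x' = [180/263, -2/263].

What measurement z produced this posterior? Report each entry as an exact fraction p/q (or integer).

x̄ = F·x = [0, -4]
P̄ = F·P·Fᵀ + Q = [6 12; 12 47]
S = H·P̄·Hᵀ + R = [263]
K = P̄·Hᵀ·S⁻¹ = [-18/263; -105/263]
x' − x̄ = [180/263, 1050/263] = K·y
y = (KᵀK)⁻¹·Kᵀ·(x' − x̄) = [-10]
z = y + H·x̄ = [-10] + [12] = [2]

z = [2]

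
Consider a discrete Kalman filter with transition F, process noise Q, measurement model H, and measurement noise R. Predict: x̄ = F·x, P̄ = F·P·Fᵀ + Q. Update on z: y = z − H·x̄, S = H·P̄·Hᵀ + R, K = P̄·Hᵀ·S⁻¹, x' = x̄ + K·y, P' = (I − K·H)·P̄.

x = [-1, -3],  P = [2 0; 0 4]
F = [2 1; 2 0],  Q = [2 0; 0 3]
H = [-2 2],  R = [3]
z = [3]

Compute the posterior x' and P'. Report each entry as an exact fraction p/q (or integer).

x̄ = F·x = [-5, -2]
P̄ = F·P·Fᵀ + Q = [14 8; 8 11]
y = z − H·x̄ = [-3]
S = H·P̄·Hᵀ + R = [39]
K = P̄·Hᵀ·S⁻¹ = [-4/13; 2/13]
x' = x̄ + K·y = [-53/13, -32/13]
P' = (I − K·H)·P̄ = [134/13 128/13; 128/13 131/13]

x' = [-53/13, -32/13]
P' = [134/13 128/13; 128/13 131/13]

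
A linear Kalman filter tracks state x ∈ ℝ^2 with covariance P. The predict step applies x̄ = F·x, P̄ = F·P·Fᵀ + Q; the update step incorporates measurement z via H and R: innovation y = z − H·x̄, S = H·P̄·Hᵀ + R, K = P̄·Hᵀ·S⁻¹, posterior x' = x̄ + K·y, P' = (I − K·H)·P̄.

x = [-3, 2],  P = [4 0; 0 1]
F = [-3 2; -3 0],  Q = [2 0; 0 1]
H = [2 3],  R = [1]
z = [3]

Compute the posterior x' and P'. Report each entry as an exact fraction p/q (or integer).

x̄ = F·x = [13, 9]
P̄ = F·P·Fᵀ + Q = [42 36; 36 37]
y = z − H·x̄ = [-50]
S = H·P̄·Hᵀ + R = [934]
K = P̄·Hᵀ·S⁻¹ = [96/467; 183/934]
x' = x̄ + K·y = [1271/467, -372/467]
P' = (I − K·H)·P̄ = [1182/467 -756/467; -756/467 1069/934]

x' = [1271/467, -372/467]
P' = [1182/467 -756/467; -756/467 1069/934]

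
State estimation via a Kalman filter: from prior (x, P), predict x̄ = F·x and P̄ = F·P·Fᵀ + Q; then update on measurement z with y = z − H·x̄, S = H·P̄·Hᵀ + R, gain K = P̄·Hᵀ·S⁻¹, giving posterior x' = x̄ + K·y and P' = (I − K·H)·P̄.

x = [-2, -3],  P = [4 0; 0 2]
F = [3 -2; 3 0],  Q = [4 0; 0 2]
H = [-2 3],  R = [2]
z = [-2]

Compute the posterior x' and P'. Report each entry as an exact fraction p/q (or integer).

x̄ = F·x = [0, -6]
P̄ = F·P·Fᵀ + Q = [48 36; 36 38]
y = z − H·x̄ = [16]
S = H·P̄·Hᵀ + R = [104]
K = P̄·Hᵀ·S⁻¹ = [3/26; 21/52]
x' = x̄ + K·y = [24/13, 6/13]
P' = (I − K·H)·P̄ = [606/13 405/13; 405/13 547/26]

x' = [24/13, 6/13]
P' = [606/13 405/13; 405/13 547/26]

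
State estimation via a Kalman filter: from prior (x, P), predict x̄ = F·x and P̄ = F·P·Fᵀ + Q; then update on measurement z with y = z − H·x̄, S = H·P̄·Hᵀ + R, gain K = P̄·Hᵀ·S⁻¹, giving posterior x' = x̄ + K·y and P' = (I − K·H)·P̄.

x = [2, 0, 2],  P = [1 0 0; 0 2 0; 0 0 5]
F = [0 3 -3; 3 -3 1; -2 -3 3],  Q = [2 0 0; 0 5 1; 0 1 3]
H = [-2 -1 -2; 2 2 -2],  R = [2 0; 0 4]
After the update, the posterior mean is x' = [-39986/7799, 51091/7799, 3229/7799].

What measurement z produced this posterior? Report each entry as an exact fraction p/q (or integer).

z = [3, 2]

x̄ = F·x = [-6, 8, 2]
P̄ = F·P·Fᵀ + Q = [65 -33 -63; -33 37 28; -63 28 70]
S = H·P̄·Hᵀ + R = [55 88; 88 708]
K = P̄·Hᵀ·S⁻¹ = [953/7799 359/1418; -3723/7799 -6/709; -2814/7799 -357/1418]
x' − x̄ = [6808/7799, -11301/7799, -12369/7799] = K·y
y = (KᵀK)⁻¹·Kᵀ·(x' − x̄) = [3, 2]
z = y + H·x̄ = [3, 2] + [0, 0] = [3, 2]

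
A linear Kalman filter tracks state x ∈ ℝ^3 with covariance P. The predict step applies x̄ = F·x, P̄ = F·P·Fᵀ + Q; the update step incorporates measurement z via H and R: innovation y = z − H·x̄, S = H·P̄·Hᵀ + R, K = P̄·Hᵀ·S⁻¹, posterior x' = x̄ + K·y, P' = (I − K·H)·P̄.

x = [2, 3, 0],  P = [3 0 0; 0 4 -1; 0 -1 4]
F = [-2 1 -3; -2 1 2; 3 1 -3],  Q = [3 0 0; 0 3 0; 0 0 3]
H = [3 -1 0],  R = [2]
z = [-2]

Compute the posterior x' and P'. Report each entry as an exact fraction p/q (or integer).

x' = [-1, -1, 9]
P' = [491/156 53/6 -2759/312; 53/6 80/3 -323/12; -2759/312 -323/12 32783/624]

x̄ = F·x = [-1, -1, 9]
P̄ = F·P·Fᵀ + Q = [61 -7 28; -7 31 -37; 28 -37 76]
y = z − H·x̄ = [0]
S = H·P̄·Hᵀ + R = [624]
K = P̄·Hᵀ·S⁻¹ = [95/312; -1/12; 121/624]
x' = x̄ + K·y = [-1, -1, 9]
P' = (I − K·H)·P̄ = [491/156 53/6 -2759/312; 53/6 80/3 -323/12; -2759/312 -323/12 32783/624]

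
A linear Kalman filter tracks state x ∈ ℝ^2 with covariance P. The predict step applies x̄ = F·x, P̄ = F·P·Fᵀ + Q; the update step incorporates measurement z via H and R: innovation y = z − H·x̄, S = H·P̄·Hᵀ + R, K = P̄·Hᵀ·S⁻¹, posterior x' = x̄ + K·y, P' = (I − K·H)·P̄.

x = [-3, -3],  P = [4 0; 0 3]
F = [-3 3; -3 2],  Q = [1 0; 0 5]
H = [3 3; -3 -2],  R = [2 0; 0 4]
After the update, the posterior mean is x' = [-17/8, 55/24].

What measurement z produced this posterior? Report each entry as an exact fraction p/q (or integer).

x̄ = F·x = [0, 3]
P̄ = F·P·Fᵀ + Q = [64 54; 54 53]
S = H·P̄·Hᵀ + R = [2027 -1704; -1704 1440]
K = P̄·Hᵀ·S⁻¹ = [-5/53 -407/1272; 58/159 937/3816]
x' − x̄ = [-17/8, -17/24] = K·y
y = (KᵀK)⁻¹·Kᵀ·(x' − x̄) = [-8, 9]
z = y + H·x̄ = [-8, 9] + [9, -6] = [1, 3]

z = [1, 3]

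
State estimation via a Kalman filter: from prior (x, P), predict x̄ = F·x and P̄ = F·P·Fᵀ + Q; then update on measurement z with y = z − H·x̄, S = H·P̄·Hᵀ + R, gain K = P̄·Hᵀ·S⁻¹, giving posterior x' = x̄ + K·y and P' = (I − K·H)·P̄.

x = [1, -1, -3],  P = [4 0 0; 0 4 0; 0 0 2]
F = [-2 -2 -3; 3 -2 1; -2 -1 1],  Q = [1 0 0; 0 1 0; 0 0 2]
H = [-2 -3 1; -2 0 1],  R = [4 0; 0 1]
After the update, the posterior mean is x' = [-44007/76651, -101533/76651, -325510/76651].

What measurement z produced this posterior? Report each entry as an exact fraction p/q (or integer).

x̄ = F·x = [9, 2, -4]
P̄ = F·P·Fᵀ + Q = [51 -14 18; -14 55 -14; 18 -14 24]
S = H·P̄·Hᵀ + R = [571 114; 114 157]
K = P̄·Hᵀ·S⁻¹ = [2982/76651 -43176/76651; -25303/76651 25208/76651; 6078/76651 -10272/76651]
x' − x̄ = [-733866/76651, -254835/76651, -18906/76651] = K·y
y = (KᵀK)⁻¹·Kᵀ·(x' − x̄) = [29, 19]
z = y + H·x̄ = [29, 19] + [-28, -22] = [1, -3]

z = [1, -3]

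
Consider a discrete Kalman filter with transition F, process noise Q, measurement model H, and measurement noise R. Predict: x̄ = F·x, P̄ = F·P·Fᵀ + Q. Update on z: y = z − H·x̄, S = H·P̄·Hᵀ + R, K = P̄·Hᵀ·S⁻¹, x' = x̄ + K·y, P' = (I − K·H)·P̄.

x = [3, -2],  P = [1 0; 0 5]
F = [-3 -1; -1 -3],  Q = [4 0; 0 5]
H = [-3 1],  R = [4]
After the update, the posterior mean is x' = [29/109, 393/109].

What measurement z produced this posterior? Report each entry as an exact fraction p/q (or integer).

x̄ = F·x = [-7, 3]
P̄ = F·P·Fᵀ + Q = [18 18; 18 51]
S = H·P̄·Hᵀ + R = [109]
K = P̄·Hᵀ·S⁻¹ = [-36/109; -3/109]
x' − x̄ = [792/109, 66/109] = K·y
y = (KᵀK)⁻¹·Kᵀ·(x' − x̄) = [-22]
z = y + H·x̄ = [-22] + [24] = [2]

z = [2]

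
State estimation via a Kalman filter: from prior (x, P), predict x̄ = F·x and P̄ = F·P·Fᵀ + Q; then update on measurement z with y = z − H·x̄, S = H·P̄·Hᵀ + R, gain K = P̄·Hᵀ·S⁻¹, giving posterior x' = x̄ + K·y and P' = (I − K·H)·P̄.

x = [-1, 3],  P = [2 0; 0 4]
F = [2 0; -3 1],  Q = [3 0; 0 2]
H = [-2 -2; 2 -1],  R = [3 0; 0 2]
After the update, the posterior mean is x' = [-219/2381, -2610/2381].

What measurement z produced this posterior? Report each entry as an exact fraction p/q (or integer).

z = [3, 1]

x̄ = F·x = [-2, 6]
P̄ = F·P·Fᵀ + Q = [11 -12; -12 24]
S = H·P̄·Hᵀ + R = [47 28; 28 118]
K = P̄·Hᵀ·S⁻¹ = [-358/2381 771/2381; -744/2381 -792/2381]
x' − x̄ = [4543/2381, -16896/2381] = K·y
y = (KᵀK)⁻¹·Kᵀ·(x' − x̄) = [11, 11]
z = y + H·x̄ = [11, 11] + [-8, -10] = [3, 1]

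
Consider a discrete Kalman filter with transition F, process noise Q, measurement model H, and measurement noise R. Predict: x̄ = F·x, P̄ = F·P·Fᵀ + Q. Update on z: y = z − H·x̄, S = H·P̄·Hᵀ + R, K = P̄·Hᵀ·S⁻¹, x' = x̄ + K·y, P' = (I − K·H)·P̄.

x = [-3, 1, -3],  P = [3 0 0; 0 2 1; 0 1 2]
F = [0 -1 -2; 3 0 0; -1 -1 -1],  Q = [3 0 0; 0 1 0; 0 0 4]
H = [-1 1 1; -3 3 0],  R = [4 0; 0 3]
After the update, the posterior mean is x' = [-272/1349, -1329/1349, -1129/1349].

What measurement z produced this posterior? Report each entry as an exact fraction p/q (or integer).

x̄ = F·x = [5, -9, 5]
P̄ = F·P·Fᵀ + Q = [17 0 9; 0 28 -9; 9 -9 13]
S = H·P̄·Hᵀ + R = [26 81; 81 408]
K = P̄·Hᵀ·S⁻¹ = [289/1349 -226/1349; 316/1349 215/1349; 778/1349 -333/1349]
x' − x̄ = [-7017/1349, 10812/1349, -7874/1349] = K·y
y = (KᵀK)⁻¹·Kᵀ·(x' − x̄) = [7, 40]
z = y + H·x̄ = [7, 40] + [-9, -42] = [-2, -2]

z = [-2, -2]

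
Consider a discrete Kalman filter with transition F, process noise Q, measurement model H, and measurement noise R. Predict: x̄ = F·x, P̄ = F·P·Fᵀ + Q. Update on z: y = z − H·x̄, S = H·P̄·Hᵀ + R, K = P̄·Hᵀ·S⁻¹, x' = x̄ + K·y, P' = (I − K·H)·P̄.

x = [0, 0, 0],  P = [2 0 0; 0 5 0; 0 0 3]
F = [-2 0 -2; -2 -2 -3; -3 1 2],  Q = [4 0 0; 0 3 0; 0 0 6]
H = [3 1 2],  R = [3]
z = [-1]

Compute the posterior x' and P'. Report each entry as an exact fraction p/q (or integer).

x̄ = F·x = [0, 0, 0]
P̄ = F·P·Fᵀ + Q = [24 26 0; 26 58 -16; 0 -16 41]
y = z − H·x̄ = [-1]
S = H·P̄·Hᵀ + R = [533]
K = P̄·Hᵀ·S⁻¹ = [98/533; 8/41; 66/533]
x' = x̄ + K·y = [-98/533, -8/41, -66/533]
P' = (I − K·H)·P̄ = [3188/533 282/41 -6468/533; 282/41 1546/41 -1184/41; -6468/533 -1184/41 17497/533]

x' = [-98/533, -8/41, -66/533]
P' = [3188/533 282/41 -6468/533; 282/41 1546/41 -1184/41; -6468/533 -1184/41 17497/533]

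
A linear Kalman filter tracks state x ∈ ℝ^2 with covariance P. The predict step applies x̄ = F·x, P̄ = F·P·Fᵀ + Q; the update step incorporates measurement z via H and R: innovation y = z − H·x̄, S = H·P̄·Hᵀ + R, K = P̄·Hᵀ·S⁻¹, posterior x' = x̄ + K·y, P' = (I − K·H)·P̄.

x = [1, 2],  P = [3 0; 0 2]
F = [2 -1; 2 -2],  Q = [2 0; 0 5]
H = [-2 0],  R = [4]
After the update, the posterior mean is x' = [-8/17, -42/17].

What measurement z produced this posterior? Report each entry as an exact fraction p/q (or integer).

x̄ = F·x = [0, -2]
P̄ = F·P·Fᵀ + Q = [16 16; 16 25]
S = H·P̄·Hᵀ + R = [68]
K = P̄·Hᵀ·S⁻¹ = [-8/17; -8/17]
x' − x̄ = [-8/17, -8/17] = K·y
y = (KᵀK)⁻¹·Kᵀ·(x' − x̄) = [1]
z = y + H·x̄ = [1] + [0] = [1]

z = [1]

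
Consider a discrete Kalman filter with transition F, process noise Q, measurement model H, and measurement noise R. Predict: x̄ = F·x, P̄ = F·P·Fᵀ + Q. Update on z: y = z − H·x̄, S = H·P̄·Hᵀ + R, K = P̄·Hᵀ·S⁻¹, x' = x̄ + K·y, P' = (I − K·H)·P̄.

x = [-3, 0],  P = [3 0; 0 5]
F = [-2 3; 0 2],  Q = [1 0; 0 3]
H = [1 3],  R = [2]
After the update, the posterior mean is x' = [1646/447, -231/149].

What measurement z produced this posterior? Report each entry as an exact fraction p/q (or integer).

x̄ = F·x = [6, 0]
P̄ = F·P·Fᵀ + Q = [58 30; 30 23]
S = H·P̄·Hᵀ + R = [447]
K = P̄·Hᵀ·S⁻¹ = [148/447; 33/149]
x' − x̄ = [-1036/447, -231/149] = K·y
y = (KᵀK)⁻¹·Kᵀ·(x' − x̄) = [-7]
z = y + H·x̄ = [-7] + [6] = [-1]

z = [-1]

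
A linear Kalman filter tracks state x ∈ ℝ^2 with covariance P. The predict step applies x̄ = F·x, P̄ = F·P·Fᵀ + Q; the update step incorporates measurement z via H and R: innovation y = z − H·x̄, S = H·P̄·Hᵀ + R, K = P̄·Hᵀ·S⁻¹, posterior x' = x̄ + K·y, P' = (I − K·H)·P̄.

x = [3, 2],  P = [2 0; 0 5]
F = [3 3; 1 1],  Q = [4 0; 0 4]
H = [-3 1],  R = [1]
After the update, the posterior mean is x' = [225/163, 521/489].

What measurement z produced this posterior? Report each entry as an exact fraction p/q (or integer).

x̄ = F·x = [15, 5]
P̄ = F·P·Fᵀ + Q = [67 21; 21 11]
S = H·P̄·Hᵀ + R = [489]
K = P̄·Hᵀ·S⁻¹ = [-60/163; -52/489]
x' − x̄ = [-2220/163, -1924/489] = K·y
y = (KᵀK)⁻¹·Kᵀ·(x' − x̄) = [37]
z = y + H·x̄ = [37] + [-40] = [-3]

z = [-3]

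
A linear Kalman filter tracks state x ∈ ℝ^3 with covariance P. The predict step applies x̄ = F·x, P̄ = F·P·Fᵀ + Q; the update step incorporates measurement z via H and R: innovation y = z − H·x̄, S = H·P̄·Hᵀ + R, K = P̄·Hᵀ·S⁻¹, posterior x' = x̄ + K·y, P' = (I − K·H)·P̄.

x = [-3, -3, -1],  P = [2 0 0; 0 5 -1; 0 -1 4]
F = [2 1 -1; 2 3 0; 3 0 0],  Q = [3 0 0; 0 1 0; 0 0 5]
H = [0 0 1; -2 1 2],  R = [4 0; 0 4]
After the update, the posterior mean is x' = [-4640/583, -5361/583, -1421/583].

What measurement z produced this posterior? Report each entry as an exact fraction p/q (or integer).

x̄ = F·x = [-8, -15, -9]
P̄ = F·P·Fᵀ + Q = [22 26 12; 26 54 12; 12 12 23]
S = H·P̄·Hᵀ + R = [27 34; 34 86]
K = P̄·Hᵀ·S⁻¹ = [414/583 -123/583; 74/583 147/583; 411/583 68/583]
x' − x̄ = [24/583, 3384/583, 3826/583] = K·y
y = (KᵀK)⁻¹·Kᵀ·(x' − x̄) = [6, 20]
z = y + H·x̄ = [6, 20] + [-9, -17] = [-3, 3]

z = [-3, 3]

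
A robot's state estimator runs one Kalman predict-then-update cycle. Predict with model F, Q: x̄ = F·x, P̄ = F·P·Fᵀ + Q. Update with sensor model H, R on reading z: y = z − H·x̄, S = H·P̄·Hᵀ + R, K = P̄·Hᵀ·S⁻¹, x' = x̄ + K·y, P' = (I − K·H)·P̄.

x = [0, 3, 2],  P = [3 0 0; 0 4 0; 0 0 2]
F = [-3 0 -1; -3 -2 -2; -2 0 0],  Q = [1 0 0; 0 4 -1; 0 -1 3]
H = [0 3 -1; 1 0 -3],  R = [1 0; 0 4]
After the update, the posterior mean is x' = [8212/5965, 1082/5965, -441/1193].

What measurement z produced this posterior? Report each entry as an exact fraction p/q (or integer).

x̄ = F·x = [-2, -10, 0]
P̄ = F·P·Fᵀ + Q = [30 31 18; 31 55 17; 18 17 15]
S = H·P̄·Hᵀ + R = [409 -33; -33 61]
K = P̄·Hᵀ·S⁻¹ = [3783/23860 -7341/23860; 2092/5965 -824/5965; 261/4772 -1971/4772]
x' − x̄ = [20142/5965, 60732/5965, -441/1193] = K·y
y = (KᵀK)⁻¹·Kᵀ·(x' − x̄) = [31, 5]
z = y + H·x̄ = [31, 5] + [-30, -2] = [1, 3]

z = [1, 3]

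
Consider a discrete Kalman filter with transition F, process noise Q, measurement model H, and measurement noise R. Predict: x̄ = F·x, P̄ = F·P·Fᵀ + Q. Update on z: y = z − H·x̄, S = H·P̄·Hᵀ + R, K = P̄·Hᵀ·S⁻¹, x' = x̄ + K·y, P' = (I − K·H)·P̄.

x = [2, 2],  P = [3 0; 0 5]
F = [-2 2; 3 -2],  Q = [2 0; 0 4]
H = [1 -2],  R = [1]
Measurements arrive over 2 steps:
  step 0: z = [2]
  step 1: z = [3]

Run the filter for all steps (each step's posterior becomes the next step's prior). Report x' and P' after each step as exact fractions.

step 0: x' = [660/391, -58/391], P' = [1194/391 542/391; 542/391 341/391]
step 1: x' = [-8822/44089, -67144/44089], P' = [93450/44089 42324/44089; 42324/44089 29886/44089]

step 0: x̄ = F·x = [0, 2]
step 0: P̄ = F·P·Fᵀ + Q = [34 -38; -38 51]
step 0: y = z − H·x̄ = [6]
step 0: S = H·P̄·Hᵀ + R = [391]
step 0: K = P̄·Hᵀ·S⁻¹ = [110/391; -140/391]
step 0: x' = x̄ + K·y = [660/391, -58/391]
step 0: P' = (I − K·H)·P̄ = [1194/391 542/391; 542/391 341/391]
step 1: x̄ = F·x = [-1436/391, 2096/391]
step 1: P̄ = F·P·Fᵀ + Q = [2586/391 -3108/391; -3108/391 7170/391]
step 1: y = z − H·x̄ = [6801/391]
step 1: S = H·P̄·Hᵀ + R = [44089/391]
step 1: K = P̄·Hᵀ·S⁻¹ = [8802/44089; -17448/44089]
step 1: x' = x̄ + K·y = [-8822/44089, -67144/44089]
step 1: P' = (I − K·H)·P̄ = [93450/44089 42324/44089; 42324/44089 29886/44089]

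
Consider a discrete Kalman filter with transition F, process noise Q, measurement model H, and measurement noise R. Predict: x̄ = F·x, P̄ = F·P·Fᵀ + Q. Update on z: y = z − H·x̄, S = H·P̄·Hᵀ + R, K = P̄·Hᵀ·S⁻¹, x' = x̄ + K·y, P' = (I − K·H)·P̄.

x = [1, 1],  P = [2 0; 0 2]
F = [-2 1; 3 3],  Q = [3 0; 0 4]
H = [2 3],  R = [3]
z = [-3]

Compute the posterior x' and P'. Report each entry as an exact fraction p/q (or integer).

x̄ = F·x = [-1, 6]
P̄ = F·P·Fᵀ + Q = [13 -6; -6 40]
y = z − H·x̄ = [-19]
S = H·P̄·Hᵀ + R = [343]
K = P̄·Hᵀ·S⁻¹ = [8/343; 108/343]
x' = x̄ + K·y = [-495/343, 6/343]
P' = (I − K·H)·P̄ = [4395/343 -2922/343; -2922/343 2056/343]

x' = [-495/343, 6/343]
P' = [4395/343 -2922/343; -2922/343 2056/343]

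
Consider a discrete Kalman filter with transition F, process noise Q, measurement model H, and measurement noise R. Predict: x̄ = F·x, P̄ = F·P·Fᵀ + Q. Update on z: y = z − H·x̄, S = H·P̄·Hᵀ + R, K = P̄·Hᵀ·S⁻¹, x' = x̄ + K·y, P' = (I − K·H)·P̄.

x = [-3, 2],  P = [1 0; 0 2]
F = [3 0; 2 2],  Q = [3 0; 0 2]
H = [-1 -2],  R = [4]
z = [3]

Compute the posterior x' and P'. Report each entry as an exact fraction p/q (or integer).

x̄ = F·x = [-9, -2]
P̄ = F·P·Fᵀ + Q = [12 6; 6 14]
y = z − H·x̄ = [-10]
S = H·P̄·Hᵀ + R = [96]
K = P̄·Hᵀ·S⁻¹ = [-1/4; -17/48]
x' = x̄ + K·y = [-13/2, 37/24]
P' = (I − K·H)·P̄ = [6 -5/2; -5/2 47/24]

x' = [-13/2, 37/24]
P' = [6 -5/2; -5/2 47/24]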